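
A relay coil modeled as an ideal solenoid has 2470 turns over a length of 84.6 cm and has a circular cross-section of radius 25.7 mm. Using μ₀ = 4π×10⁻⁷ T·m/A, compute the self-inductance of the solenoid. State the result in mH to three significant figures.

A = πr² = π(2.570×10^-2 m)² = 2.07499×10^-3 m².
For a long solenoid, L = μ₀N²A/ℓ.
L = (4π×10⁻⁷)(2470)²(2.07499×10^-3)/(0.846 m) = 1.880×10^-2 H.

L ≈ 18.8 mH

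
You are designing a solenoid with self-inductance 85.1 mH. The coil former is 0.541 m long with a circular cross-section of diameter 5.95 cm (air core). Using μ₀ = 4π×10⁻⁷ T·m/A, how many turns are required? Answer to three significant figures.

N ≈ 3630 turns

A = π(d/2)² = π(2.975×10^-2 m)² = 2.781×10^-3 m².
From L = μ₀N²A/ℓ, N = √(Lℓ / (μ₀A)).
N = √[(8.510×10^-2)(0.541) / ((4π×10⁻⁷)×2.781×10^-3)] = √(1.318×10^7) ≈ 3629.9.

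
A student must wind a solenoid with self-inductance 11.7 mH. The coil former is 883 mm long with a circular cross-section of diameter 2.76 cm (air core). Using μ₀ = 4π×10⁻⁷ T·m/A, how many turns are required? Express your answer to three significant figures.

A = π(d/2)² = π(1.380×10^-2 m)² = 5.983×10^-4 m².
From L = μ₀N²A/ℓ, N = √(Lℓ / (μ₀A)).
N = √[(1.170×10^-2)(0.883) / ((4π×10⁻⁷)×5.983×10^-4)] = √(1.374×10^7) ≈ 3706.9.

N ≈ 3710 turns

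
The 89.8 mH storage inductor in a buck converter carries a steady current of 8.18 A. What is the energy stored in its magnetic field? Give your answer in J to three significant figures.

Stored magnetic energy: U = ½LI².
U = ½(8.980×10^-2 H)(8.18 A)² = 3.004 J.

U ≈ 3.00 J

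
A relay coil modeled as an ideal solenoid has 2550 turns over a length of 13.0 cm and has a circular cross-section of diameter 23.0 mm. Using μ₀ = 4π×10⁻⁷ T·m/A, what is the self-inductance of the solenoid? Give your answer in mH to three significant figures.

L ≈ 26.1 mH

A = π(d/2)² = π(1.150×10^-2 m)² = 4.1548×10^-4 m².
For a long solenoid, L = μ₀N²A/ℓ.
L = (4π×10⁻⁷)(2550)²(4.1548×10^-4)/(0.13 m) = 2.612×10^-2 H.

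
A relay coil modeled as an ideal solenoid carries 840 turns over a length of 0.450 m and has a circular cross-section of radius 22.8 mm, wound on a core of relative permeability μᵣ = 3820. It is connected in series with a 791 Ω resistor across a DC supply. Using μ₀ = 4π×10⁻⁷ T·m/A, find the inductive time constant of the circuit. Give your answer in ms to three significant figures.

A = πr² = π(2.280×10^-2 m)² = 1.633×10^-3 m².
L = μ₀μᵣN²A/ℓ = (4π×10⁻⁷)(3820)(840)²(1.633×10^-3)/(0.45) = 12.29 H.
τ = L/R = (12.29)/(791) = 1.554×10^-2 s.

τ ≈ 15.5 ms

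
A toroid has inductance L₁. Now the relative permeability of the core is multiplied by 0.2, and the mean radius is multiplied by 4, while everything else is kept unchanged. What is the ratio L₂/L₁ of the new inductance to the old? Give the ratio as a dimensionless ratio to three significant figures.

For a toroid, L ∝ μᵣN²A/R.
L₂/L₁ = (0.2) × (4)^-1 = 0.0500.

L₂/L₁ = 0.0500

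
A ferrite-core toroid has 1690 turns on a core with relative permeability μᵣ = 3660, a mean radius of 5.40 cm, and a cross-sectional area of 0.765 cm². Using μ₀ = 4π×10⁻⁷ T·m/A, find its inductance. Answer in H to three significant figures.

L ≈ 2.96 H

For a thin toroid, L = μ₀μᵣN²A/(2πR).
L = (4π×10⁻⁷)(3660)(1690)²(7.650×10^-5) / (2π×5.400×10^-2 m) = 2.962 H.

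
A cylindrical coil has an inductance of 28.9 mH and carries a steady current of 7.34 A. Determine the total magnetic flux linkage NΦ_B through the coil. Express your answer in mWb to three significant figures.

From L = NΦ_B/I, the flux linkage is NΦ_B = LI.
NΦ_B = (2.890×10^-2 H)(7.34 A) = 0.2121 Wb.

NΦ_B ≈ 212 mWb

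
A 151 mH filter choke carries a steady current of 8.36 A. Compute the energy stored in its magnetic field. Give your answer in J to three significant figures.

U ≈ 5.28 J

Stored magnetic energy: U = ½LI².
U = ½(0.151 H)(8.36 A)² = 5.277 J.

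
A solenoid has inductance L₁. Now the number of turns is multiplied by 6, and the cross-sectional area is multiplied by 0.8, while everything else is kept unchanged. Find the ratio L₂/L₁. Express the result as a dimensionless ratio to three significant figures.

For a solenoid, L ∝ μᵣN²A/ℓ.
L₂/L₁ = (6)^2 × (0.8) = 28.8.

L₂/L₁ = 28.8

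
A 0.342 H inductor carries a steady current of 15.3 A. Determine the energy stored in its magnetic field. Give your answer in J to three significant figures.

Stored magnetic energy: U = ½LI².
U = ½(0.342 H)(15.3 A)² = 40.03 J.

U ≈ 40.0 J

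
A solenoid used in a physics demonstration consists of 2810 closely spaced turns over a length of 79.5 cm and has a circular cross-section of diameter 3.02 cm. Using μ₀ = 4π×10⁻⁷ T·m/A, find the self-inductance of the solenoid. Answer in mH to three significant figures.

A = π(d/2)² = π(1.510×10^-2 m)² = 7.163×10^-4 m².
For a long solenoid, L = μ₀N²A/ℓ.
L = (4π×10⁻⁷)(2810)²(7.163×10^-4)/(0.795 m) = 8.940×10^-3 H.

L ≈ 8.94 mH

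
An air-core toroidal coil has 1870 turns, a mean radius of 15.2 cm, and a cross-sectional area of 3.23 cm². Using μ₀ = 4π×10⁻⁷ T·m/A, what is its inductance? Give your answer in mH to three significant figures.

L ≈ 1.49 mH

For a thin toroid, L = μ₀N²A/(2πR).
L = (4π×10⁻⁷)(1870)²(3.230×10^-4) / (2π×0.152 m) = 1.486×10^-3 H.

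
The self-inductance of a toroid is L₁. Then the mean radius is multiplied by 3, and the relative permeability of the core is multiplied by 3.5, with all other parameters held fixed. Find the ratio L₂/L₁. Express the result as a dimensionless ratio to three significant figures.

L₂/L₁ = 1.17

For a toroid, L ∝ μᵣN²A/R.
L₂/L₁ = (3)^-1 × (3.5) = 1.17.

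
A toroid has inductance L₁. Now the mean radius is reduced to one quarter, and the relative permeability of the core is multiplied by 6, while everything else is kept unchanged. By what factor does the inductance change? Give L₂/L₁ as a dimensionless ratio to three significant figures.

L₂/L₁ = 24.0

For a toroid, L ∝ μᵣN²A/R.
L₂/L₁ = (0.25)^-1 × (6) = 24.0.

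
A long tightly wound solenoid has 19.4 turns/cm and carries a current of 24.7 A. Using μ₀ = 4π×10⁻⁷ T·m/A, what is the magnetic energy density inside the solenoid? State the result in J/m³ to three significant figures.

B = μ₀nI = (4π×10⁻⁷)(1.940×10^3)(24.7) = 6.022×10^-2 T.
u = B²/(2μ₀) = (6.022×10^-2)²/(2×4π×10⁻⁷) = 1.443×10^3 J/m³.

u ≈ 1440 J/m³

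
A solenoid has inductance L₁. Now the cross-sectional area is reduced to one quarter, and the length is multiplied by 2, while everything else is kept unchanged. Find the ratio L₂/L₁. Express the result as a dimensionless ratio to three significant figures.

L₂/L₁ = 0.125

For a solenoid, L ∝ μᵣN²A/ℓ.
L₂/L₁ = (0.25) × (2)^-1 = 0.125.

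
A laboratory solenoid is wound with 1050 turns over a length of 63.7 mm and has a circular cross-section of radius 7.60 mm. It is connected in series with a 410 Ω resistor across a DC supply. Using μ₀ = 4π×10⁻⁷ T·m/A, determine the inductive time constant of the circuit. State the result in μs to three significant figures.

τ ≈ 9.63 μs

A = πr² = π(7.600×10^-3 m)² = 1.8146×10^-4 m².
L = μ₀N²A/ℓ = (4π×10⁻⁷)(1050)²(1.8146×10^-4)/(6.370×10^-2) = 3.947×10^-3 H.
τ = L/R = (3.947×10^-3)/(410) = 9.626×10^-6 s.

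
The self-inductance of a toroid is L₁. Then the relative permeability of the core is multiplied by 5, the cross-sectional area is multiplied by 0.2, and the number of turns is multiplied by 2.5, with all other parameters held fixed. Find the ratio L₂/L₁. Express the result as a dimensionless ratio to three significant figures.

For a toroid, L ∝ μᵣN²A/R.
L₂/L₁ = (5) × (0.2) × (2.5)^2 = 6.25.

L₂/L₁ = 6.25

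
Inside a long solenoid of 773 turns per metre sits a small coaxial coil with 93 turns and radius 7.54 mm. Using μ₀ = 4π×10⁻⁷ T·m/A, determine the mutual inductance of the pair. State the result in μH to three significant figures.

The outer solenoid produces a uniform field B₁ = μ₀n₁I₁ across the inner coil,
so the flux linkage is N₂Φ = N₂B₁A₂ = μ₀n₁N₂A₂·I₁, giving M = μ₀n₁N₂A₂.
A₂ = πr² = π(7.540×10^-3 m)² = 1.786×10^-4 m².
M = (4π×10⁻⁷)(773)(93)(1.786×10^-4) = 1.613×10^-5 H.

M ≈ 16.1 μH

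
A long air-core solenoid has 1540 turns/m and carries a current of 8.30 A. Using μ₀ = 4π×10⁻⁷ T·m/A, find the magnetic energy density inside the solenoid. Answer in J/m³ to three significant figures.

u ≈ 103 J/m³

B = μ₀nI = (4π×10⁻⁷)(1.540×10^3)(8.30) = 1.606×10^-2 T.
u = B²/(2μ₀) = (1.606×10^-2)²/(2×4π×10⁻⁷) = 102.7 J/m³.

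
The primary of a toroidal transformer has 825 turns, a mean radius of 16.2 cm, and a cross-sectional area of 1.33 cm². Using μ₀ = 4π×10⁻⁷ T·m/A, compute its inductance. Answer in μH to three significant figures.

L ≈ 112 μH

For a thin toroid, L = μ₀N²A/(2πR).
L = (4π×10⁻⁷)(825)²(1.330×10^-4) / (2π×0.162 m) = 1.118×10^-4 H.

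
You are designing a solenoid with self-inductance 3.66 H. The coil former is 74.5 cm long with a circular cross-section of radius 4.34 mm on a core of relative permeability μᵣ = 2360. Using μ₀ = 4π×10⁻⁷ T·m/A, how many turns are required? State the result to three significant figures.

N ≈ 3940 turns

A = πr² = π(4.340×10^-3 m)² = 5.917×10^-5 m².
From L = μ₀μᵣN²A/ℓ, N = √(Lℓ / (μ₀μᵣA)).
N = √[(3.66)(0.745) / ((4π×10⁻⁷)(2360)×5.917×10^-5)] = √(1.554×10^7) ≈ 3941.8.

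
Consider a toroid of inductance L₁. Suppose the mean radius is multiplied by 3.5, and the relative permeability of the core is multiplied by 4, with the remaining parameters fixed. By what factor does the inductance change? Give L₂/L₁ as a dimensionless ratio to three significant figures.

L₂/L₁ = 1.14

For a toroid, L ∝ μᵣN²A/R.
L₂/L₁ = (3.5)^-1 × (4) = 1.14.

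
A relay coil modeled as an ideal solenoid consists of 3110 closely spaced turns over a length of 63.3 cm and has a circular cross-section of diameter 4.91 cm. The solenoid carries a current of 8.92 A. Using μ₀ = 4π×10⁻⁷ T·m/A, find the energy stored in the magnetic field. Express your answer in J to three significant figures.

A = π(d/2)² = π(2.455×10^-2 m)² = 1.893×10^-3 m².
L = μ₀N²A/ℓ = (4π×10⁻⁷)(3110)²(1.893×10^-3)/(0.633) = 3.636×10^-2 H.
U = ½LI² = ½(3.636×10^-2)(8.92)² = 1.446 J.

U ≈ 1.45 J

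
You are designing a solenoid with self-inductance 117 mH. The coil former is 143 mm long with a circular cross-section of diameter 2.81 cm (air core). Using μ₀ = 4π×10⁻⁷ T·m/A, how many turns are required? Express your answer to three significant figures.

N ≈ 4630 turns

A = π(d/2)² = π(1.405×10^-2 m)² = 6.202×10^-4 m².
From L = μ₀N²A/ℓ, N = √(Lℓ / (μ₀A)).
N = √[(0.117)(0.143) / ((4π×10⁻⁷)×6.202×10^-4)] = √(2.147×10^7) ≈ 4633.5.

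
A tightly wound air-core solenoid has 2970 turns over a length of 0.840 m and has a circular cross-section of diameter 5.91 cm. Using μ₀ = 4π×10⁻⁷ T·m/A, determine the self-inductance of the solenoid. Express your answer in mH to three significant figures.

L ≈ 36.2 mH

A = π(d/2)² = π(2.955×10^-2 m)² = 2.743×10^-3 m².
For a long solenoid, L = μ₀N²A/ℓ.
L = (4π×10⁻⁷)(2970)²(2.743×10^-3)/(0.84 m) = 3.620×10^-2 H.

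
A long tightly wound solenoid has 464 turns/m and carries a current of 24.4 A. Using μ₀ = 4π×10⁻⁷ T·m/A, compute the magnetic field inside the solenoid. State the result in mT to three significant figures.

Inside a long solenoid, B = μ₀nI.
B = (4π×10⁻⁷)(464 m⁻¹)(24.4 A) = 1.423×10^-2 T.

B ≈ 14.2 mT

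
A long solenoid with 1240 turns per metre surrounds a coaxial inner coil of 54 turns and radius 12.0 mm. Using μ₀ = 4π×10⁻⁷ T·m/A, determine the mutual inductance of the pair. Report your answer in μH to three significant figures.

M ≈ 38.1 μH

The outer solenoid produces a uniform field B₁ = μ₀n₁I₁ across the inner coil,
so the flux linkage is N₂Φ = N₂B₁A₂ = μ₀n₁N₂A₂·I₁, giving M = μ₀n₁N₂A₂.
A₂ = πr² = π(1.200×10^-2 m)² = 4.524×10^-4 m².
M = (4π×10⁻⁷)(1240)(54)(4.524×10^-4) = 3.807×10^-5 H.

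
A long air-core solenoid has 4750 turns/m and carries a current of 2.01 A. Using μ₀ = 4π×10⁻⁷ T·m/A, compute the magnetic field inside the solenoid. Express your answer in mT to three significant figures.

B ≈ 12.0 mT

Inside a long solenoid, B = μ₀nI.
B = (4π×10⁻⁷)(4.750×10^3 m⁻¹)(2.01 A) = 1.200×10^-2 T.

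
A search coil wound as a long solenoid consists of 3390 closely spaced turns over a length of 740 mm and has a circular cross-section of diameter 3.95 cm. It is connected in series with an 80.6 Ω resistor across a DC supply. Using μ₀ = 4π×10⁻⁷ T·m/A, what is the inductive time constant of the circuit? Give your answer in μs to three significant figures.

τ ≈ 297 μs

A = π(d/2)² = π(1.975×10^-2 m)² = 1.225×10^-3 m².
L = μ₀N²A/ℓ = (4π×10⁻⁷)(3390)²(1.225×10^-3)/(0.74) = 2.391×10^-2 H.
τ = L/R = (2.391×10^-2)/(80.6) = 2.967×10^-4 s.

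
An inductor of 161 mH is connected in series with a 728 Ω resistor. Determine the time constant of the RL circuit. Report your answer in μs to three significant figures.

τ = L/R = (0.161 H)/(728 Ω) = 2.212×10^-4 s.

τ ≈ 221 μs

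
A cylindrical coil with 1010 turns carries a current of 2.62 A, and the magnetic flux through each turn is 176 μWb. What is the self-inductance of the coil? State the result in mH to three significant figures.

L ≈ 67.8 mH

Self-inductance is defined by L = NΦ_B/I (flux linkage over current).
L = (1010)(1.760×10^-4 Wb)/(2.62 A) = 6.7847×10^-2 H.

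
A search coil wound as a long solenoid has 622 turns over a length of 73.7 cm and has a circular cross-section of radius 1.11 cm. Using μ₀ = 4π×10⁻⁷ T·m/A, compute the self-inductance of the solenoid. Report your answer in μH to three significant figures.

A = πr² = π(1.110×10^-2 m)² = 3.871×10^-4 m².
For a long solenoid, L = μ₀N²A/ℓ.
L = (4π×10⁻⁷)(622)²(3.871×10^-4)/(0.737 m) = 2.553×10^-4 H.

L ≈ 255 μH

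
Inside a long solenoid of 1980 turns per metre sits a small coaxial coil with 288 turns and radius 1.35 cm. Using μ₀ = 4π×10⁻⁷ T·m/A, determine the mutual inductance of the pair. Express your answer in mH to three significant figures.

The outer solenoid produces a uniform field B₁ = μ₀n₁I₁ across the inner coil,
so the flux linkage is N₂Φ = N₂B₁A₂ = μ₀n₁N₂A₂·I₁, giving M = μ₀n₁N₂A₂.
A₂ = πr² = π(1.350×10^-2 m)² = 5.726×10^-4 m².
M = (4π×10⁻⁷)(1980)(288)(5.726×10^-4) = 4.103×10^-4 H.

M ≈ 0.410 mH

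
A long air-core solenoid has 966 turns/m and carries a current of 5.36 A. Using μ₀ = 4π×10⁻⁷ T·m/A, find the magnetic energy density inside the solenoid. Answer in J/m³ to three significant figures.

B = μ₀nI = (4π×10⁻⁷)(966)(5.36) = 6.507×10^-3 T.
u = B²/(2μ₀) = (6.507×10^-3)²/(2×4π×10⁻⁷) = 16.84 J/m³.

u ≈ 16.8 J/m³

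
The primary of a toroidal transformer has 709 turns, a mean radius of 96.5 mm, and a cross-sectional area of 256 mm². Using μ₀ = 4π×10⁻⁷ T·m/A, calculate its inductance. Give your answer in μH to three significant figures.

L ≈ 267 μH

For a thin toroid, L = μ₀N²A/(2πR).
L = (4π×10⁻⁷)(709)²(2.560×10^-4) / (2π×9.650×10^-2 m) = 2.667×10^-4 H.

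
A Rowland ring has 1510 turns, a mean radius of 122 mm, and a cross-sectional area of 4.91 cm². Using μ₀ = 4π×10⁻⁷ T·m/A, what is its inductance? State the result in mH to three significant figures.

L ≈ 1.84 mH

For a thin toroid, L = μ₀N²A/(2πR).
L = (4π×10⁻⁷)(1510)²(4.910×10^-4) / (2π×0.122 m) = 1.835×10^-3 H.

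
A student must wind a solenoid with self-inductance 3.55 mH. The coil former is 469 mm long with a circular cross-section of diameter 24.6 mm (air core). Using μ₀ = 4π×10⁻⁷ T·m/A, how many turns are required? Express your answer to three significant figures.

A = π(d/2)² = π(1.230×10^-2 m)² = 4.753×10^-4 m².
From L = μ₀N²A/ℓ, N = √(Lℓ / (μ₀A)).
N = √[(3.550×10^-3)(0.469) / ((4π×10⁻⁷)×4.753×10^-4)] = √(2.788×10^6) ≈ 1669.6.

N ≈ 1670 turns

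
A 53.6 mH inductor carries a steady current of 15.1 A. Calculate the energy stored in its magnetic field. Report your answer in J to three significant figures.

U ≈ 6.11 J

Stored magnetic energy: U = ½LI².
U = ½(5.360×10^-2 H)(15.1 A)² = 6.111 J.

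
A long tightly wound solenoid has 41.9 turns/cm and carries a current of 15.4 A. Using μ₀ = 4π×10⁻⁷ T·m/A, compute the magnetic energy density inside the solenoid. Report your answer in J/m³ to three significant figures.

B = μ₀nI = (4π×10⁻⁷)(4.190×10^3)(15.4) = 8.109×10^-2 T.
u = B²/(2μ₀) = (8.109×10^-2)²/(2×4π×10⁻⁷) = 2.616×10^3 J/m³.

u ≈ 2620 J/m³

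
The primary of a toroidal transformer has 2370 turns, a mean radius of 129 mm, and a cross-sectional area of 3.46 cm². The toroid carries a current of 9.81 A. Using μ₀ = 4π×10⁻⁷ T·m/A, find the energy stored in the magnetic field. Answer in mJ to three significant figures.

U ≈ 145 mJ

L = μ₀N²A/(2πR) = (4π×10⁻⁷)(2370)²(3.460×10^-4)/(2π×0.129) = 3.013×10^-3 H.
U = ½LI² = ½(3.013×10^-3)(9.81)² = 0.145 J.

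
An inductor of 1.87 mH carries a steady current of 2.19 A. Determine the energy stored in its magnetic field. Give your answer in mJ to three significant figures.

U ≈ 4.48 mJ

Stored magnetic energy: U = ½LI².
U = ½(1.870×10^-3 H)(2.19 A)² = 4.484×10^-3 J.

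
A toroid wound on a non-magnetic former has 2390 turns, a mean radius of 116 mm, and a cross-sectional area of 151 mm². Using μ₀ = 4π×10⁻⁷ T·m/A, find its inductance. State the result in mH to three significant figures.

L ≈ 1.49 mH

For a thin toroid, L = μ₀N²A/(2πR).
L = (4π×10⁻⁷)(2390)²(1.510×10^-4) / (2π×0.116 m) = 1.487×10^-3 H.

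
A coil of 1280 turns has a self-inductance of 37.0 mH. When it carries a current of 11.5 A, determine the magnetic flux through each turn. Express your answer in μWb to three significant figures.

Φ_B ≈ 332 μWb

From L = NΦ_B/I, the flux per turn is Φ_B = LI/N.
Φ_B = (3.700×10^-2 H)(11.5 A)/1280 = 3.324×10^-4 Wb.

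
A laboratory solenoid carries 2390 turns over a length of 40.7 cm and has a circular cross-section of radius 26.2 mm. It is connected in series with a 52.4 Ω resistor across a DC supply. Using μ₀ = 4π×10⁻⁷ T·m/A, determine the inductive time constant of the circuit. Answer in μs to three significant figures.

A = πr² = π(2.620×10^-2 m)² = 2.157×10^-3 m².
L = μ₀N²A/ℓ = (4π×10⁻⁷)(2390)²(2.157×10^-3)/(0.407) = 3.803×10^-2 H.
τ = L/R = (3.803×10^-2)/(52.4) = 7.258×10^-4 s.

τ ≈ 726 μs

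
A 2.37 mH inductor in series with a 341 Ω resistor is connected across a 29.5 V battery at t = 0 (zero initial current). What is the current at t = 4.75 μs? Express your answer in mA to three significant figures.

I ≈ 42.8 mA

τ = L/R = 2.370×10^-3/341 = 6.950×10^-6 s; final current I_∞ = ε/R = 29.5/341 = 8.651×10^-2 A.
I(t) = I_∞(1 − e^(−t/τ)) with t/τ = 0.683.
I = (8.651×10^-2)(1 − e^(−0.683)) = 4.283×10^-2 A.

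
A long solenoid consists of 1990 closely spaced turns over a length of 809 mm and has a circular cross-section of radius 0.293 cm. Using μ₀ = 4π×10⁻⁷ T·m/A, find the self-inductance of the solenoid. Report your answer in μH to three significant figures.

L ≈ 166 μH

A = πr² = π(2.930×10^-3 m)² = 2.697×10^-5 m².
For a long solenoid, L = μ₀N²A/ℓ.
L = (4π×10⁻⁷)(1990)²(2.697×10^-5)/(0.809 m) = 1.659×10^-4 H.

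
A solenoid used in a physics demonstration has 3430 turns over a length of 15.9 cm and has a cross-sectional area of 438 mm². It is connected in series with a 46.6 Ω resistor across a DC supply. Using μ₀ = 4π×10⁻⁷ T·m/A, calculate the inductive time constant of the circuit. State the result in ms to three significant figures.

τ ≈ 0.874 ms

A = 438 mm² = 4.380×10^-4 m².
L = μ₀N²A/ℓ = (4π×10⁻⁷)(3430)²(4.380×10^-4)/(0.159) = 4.073×10^-2 H.
τ = L/R = (4.073×10^-2)/(46.6) = 8.740×10^-4 s.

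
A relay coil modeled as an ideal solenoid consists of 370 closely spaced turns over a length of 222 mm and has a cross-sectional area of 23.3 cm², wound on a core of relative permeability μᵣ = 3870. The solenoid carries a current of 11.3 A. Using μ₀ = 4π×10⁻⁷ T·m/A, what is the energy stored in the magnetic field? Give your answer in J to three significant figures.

A = 23.3 cm² = 2.330×10^-3 m².
L = μ₀μᵣN²A/ℓ = (4π×10⁻⁷)(3870)(370)²(2.330×10^-3)/(0.222) = 6.988 H.
U = ½LI² = ½(6.988)(11.3)² = 446.1 J.

U ≈ 446 J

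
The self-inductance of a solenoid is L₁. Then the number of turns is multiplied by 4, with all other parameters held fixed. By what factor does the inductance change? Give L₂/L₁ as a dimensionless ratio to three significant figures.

L₂/L₁ = 16.0

For a solenoid, L ∝ μᵣN²A/ℓ.
L₂/L₁ = (4)^2 = 16.0.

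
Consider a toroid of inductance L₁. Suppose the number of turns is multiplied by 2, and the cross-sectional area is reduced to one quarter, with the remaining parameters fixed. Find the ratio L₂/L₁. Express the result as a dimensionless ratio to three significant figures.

For a toroid, L ∝ μᵣN²A/R.
L₂/L₁ = (2)^2 × (0.25) = 1.00.

L₂/L₁ = 1.00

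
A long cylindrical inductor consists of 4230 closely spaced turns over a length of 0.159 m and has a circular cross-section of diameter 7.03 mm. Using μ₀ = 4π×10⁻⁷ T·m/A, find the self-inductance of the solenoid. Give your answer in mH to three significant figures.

A = π(d/2)² = π(3.515×10^-3 m)² = 3.882×10^-5 m².
For a long solenoid, L = μ₀N²A/ℓ.
L = (4π×10⁻⁷)(4230)²(3.882×10^-5)/(0.159 m) = 5.489×10^-3 H.

L ≈ 5.49 mH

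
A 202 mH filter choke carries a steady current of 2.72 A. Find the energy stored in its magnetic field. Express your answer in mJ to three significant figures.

Stored magnetic energy: U = ½LI².
U = ½(0.202 H)(2.72 A)² = 0.7472 J.

U ≈ 747 mJ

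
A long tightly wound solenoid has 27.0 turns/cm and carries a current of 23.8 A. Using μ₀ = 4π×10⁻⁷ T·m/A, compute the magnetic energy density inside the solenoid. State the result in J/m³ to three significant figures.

B = μ₀nI = (4π×10⁻⁷)(2.700×10^3)(23.8) = 8.075×10^-2 T.
u = B²/(2μ₀) = (8.075×10^-2)²/(2×4π×10⁻⁷) = 2.5945×10^3 J/m³.

u ≈ 2590 J/m³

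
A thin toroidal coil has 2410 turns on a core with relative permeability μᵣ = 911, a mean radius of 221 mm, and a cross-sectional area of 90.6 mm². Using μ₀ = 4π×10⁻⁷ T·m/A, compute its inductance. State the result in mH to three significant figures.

For a thin toroid, L = μ₀μᵣN²A/(2πR).
L = (4π×10⁻⁷)(911)(2410)²(9.060×10^-5) / (2π×0.221 m) = 0.4338 H.

L ≈ 434 mH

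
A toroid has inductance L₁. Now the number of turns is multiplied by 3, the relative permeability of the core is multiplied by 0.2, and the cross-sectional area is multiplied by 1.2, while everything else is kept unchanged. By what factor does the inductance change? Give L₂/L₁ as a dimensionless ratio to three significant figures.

L₂/L₁ = 2.16

For a toroid, L ∝ μᵣN²A/R.
L₂/L₁ = (3)^2 × (0.2) × (1.2) = 2.16.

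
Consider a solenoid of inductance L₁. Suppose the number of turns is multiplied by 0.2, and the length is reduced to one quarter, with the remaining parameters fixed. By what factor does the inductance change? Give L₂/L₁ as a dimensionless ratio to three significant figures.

For a solenoid, L ∝ μᵣN²A/ℓ.
L₂/L₁ = (0.2)^2 × (0.25)^-1 = 0.160.

L₂/L₁ = 0.160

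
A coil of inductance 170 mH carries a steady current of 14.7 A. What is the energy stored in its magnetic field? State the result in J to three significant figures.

U ≈ 18.4 J

Stored magnetic energy: U = ½LI².
U = ½(0.17 H)(14.7 A)² = 18.37 J.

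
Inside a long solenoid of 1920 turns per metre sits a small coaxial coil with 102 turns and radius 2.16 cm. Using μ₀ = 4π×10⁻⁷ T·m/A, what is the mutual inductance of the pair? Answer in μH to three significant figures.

M ≈ 361 μH

The outer solenoid produces a uniform field B₁ = μ₀n₁I₁ across the inner coil,
so the flux linkage is N₂Φ = N₂B₁A₂ = μ₀n₁N₂A₂·I₁, giving M = μ₀n₁N₂A₂.
A₂ = πr² = π(2.160×10^-2 m)² = 1.466×10^-3 m².
M = (4π×10⁻⁷)(1920)(102)(1.466×10^-3) = 3.607×10^-4 H.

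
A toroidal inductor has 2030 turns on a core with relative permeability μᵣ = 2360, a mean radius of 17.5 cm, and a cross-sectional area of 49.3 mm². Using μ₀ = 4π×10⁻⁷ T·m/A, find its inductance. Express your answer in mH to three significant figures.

For a thin toroid, L = μ₀μᵣN²A/(2πR).
L = (4π×10⁻⁷)(2360)(2030)²(4.930×10^-5) / (2π×0.175 m) = 0.548 H.

L ≈ 548 mH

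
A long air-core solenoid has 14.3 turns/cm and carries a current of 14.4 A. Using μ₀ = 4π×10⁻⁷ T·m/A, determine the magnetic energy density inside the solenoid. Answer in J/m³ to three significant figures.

u ≈ 266 J/m³

B = μ₀nI = (4π×10⁻⁷)(1.430×10^3)(14.4) = 2.588×10^-2 T.
u = B²/(2μ₀) = (2.588×10^-2)²/(2×4π×10⁻⁷) = 266.4 J/m³.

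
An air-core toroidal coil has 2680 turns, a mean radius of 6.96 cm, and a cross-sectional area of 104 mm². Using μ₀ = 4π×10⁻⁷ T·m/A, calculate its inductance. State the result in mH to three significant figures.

For a thin toroid, L = μ₀N²A/(2πR).
L = (4π×10⁻⁷)(2680)²(1.040×10^-4) / (2π×6.960×10^-2 m) = 2.146×10^-3 H.

L ≈ 2.15 mH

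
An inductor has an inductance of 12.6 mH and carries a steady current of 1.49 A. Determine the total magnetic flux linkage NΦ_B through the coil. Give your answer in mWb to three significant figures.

From L = NΦ_B/I, the flux linkage is NΦ_B = LI.
NΦ_B = (1.260×10^-2 H)(1.49 A) = 1.877×10^-2 Wb.

NΦ_B ≈ 18.8 mWb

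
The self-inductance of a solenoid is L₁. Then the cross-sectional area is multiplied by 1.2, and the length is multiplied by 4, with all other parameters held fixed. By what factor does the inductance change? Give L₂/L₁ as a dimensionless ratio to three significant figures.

L₂/L₁ = 0.300

For a solenoid, L ∝ μᵣN²A/ℓ.
L₂/L₁ = (1.2) × (4)^-1 = 0.300.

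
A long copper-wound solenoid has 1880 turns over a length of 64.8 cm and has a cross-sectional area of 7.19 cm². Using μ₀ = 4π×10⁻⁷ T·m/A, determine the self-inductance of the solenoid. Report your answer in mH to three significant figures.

A = 7.19 cm² = 7.190×10^-4 m².
For a long solenoid, L = μ₀N²A/ℓ.
L = (4π×10⁻⁷)(1880)²(7.190×10^-4)/(0.648 m) = 4.928×10^-3 H.

L ≈ 4.93 mH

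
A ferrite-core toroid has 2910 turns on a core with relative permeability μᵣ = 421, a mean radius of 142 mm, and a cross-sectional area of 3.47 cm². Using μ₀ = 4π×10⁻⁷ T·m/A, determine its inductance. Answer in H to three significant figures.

For a thin toroid, L = μ₀μᵣN²A/(2πR).
L = (4π×10⁻⁷)(421)(2910)²(3.470×10^-4) / (2π×0.142 m) = 1.742 H.

L ≈ 1.74 H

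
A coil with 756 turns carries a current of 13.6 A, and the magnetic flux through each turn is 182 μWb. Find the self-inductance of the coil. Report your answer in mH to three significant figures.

L ≈ 10.1 mH

Self-inductance is defined by L = NΦ_B/I (flux linkage over current).
L = (756)(1.820×10^-4 Wb)/(13.6 A) = 1.012×10^-2 H.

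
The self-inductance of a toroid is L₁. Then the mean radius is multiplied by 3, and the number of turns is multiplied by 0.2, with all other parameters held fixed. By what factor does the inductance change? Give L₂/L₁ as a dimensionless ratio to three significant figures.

L₂/L₁ = 0.0133

For a toroid, L ∝ μᵣN²A/R.
L₂/L₁ = (3)^-1 × (0.2)^2 = 0.0133.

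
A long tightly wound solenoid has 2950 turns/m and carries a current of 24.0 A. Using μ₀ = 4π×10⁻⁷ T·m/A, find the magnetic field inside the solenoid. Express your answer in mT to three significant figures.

Inside a long solenoid, B = μ₀nI.
B = (4π×10⁻⁷)(2.950×10^3 m⁻¹)(24.0 A) = 8.897×10^-2 T.

B ≈ 89.0 mT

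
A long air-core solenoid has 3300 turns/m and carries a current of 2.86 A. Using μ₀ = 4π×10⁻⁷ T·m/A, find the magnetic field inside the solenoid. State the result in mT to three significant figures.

B ≈ 11.9 mT

Inside a long solenoid, B = μ₀nI.
B = (4π×10⁻⁷)(3.300×10^3 m⁻¹)(2.86 A) = 1.186×10^-2 T.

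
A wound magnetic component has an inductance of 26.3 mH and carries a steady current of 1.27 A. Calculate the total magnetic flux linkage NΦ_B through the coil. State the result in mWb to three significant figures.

From L = NΦ_B/I, the flux linkage is NΦ_B = LI.
NΦ_B = (2.630×10^-2 H)(1.27 A) = 3.340×10^-2 Wb.

NΦ_B ≈ 33.4 mWb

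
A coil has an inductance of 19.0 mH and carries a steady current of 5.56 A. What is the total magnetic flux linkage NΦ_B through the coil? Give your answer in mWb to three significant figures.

NΦ_B ≈ 106 mWb

From L = NΦ_B/I, the flux linkage is NΦ_B = LI.
NΦ_B = (1.900×10^-2 H)(5.56 A) = 0.1056 Wb.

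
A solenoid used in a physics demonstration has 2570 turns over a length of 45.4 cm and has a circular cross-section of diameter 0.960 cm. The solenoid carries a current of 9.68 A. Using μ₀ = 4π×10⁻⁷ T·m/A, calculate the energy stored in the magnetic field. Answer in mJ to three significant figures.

A = π(d/2)² = π(4.800×10^-3 m)² = 7.238×10^-5 m².
L = μ₀N²A/ℓ = (4π×10⁻⁷)(2570)²(7.238×10^-5)/(0.454) = 1.323×10^-3 H.
U = ½LI² = ½(1.323×10^-3)(9.68)² = 6.200×10^-2 J.

U ≈ 62.0 mJ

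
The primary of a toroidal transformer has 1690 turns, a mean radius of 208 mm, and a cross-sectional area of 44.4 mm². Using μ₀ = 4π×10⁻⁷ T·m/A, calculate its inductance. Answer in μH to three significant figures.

For a thin toroid, L = μ₀N²A/(2πR).
L = (4π×10⁻⁷)(1690)²(4.440×10^-5) / (2π×0.208 m) = 1.219×10^-4 H.

L ≈ 122 μH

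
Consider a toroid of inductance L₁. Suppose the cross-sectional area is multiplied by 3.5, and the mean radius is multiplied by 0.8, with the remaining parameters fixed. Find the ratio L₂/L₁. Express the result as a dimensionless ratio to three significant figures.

L₂/L₁ = 4.38

For a toroid, L ∝ μᵣN²A/R.
L₂/L₁ = (3.5) × (0.8)^-1 = 4.38.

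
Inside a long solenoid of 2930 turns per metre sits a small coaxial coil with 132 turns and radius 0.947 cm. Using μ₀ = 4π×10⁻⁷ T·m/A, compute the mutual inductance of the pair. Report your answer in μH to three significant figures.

The outer solenoid produces a uniform field B₁ = μ₀n₁I₁ across the inner coil,
so the flux linkage is N₂Φ = N₂B₁A₂ = μ₀n₁N₂A₂·I₁, giving M = μ₀n₁N₂A₂.
A₂ = πr² = π(9.470×10^-3 m)² = 2.817×10^-4 m².
M = (4π×10⁻⁷)(2930)(132)(2.817×10^-4) = 1.369×10^-4 H.

M ≈ 137 μH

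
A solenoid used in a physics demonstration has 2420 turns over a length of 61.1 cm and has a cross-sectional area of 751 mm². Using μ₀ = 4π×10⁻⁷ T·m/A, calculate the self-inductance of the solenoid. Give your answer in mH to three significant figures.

L ≈ 9.05 mH

A = 751 mm² = 7.510×10^-4 m².
For a long solenoid, L = μ₀N²A/ℓ.
L = (4π×10⁻⁷)(2420)²(7.510×10^-4)/(0.611 m) = 9.046×10^-3 H.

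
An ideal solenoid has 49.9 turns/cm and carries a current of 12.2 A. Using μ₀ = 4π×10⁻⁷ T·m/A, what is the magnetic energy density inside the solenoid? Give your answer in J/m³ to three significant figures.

u ≈ 2330 J/m³

B = μ₀nI = (4π×10⁻⁷)(4.990×10^3)(12.2) = 7.650×10^-2 T.
u = B²/(2μ₀) = (7.650×10^-2)²/(2×4π×10⁻⁷) = 2.329×10^3 J/m³.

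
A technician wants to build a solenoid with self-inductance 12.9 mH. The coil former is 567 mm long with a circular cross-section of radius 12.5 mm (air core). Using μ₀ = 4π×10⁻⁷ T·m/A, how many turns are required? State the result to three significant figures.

N ≈ 3440 turns

A = πr² = π(1.250×10^-2 m)² = 4.909×10^-4 m².
From L = μ₀N²A/ℓ, N = √(Lℓ / (μ₀A)).
N = √[(1.290×10^-2)(0.567) / ((4π×10⁻⁷)×4.909×10^-4)] = √(1.186×10^7) ≈ 3443.5.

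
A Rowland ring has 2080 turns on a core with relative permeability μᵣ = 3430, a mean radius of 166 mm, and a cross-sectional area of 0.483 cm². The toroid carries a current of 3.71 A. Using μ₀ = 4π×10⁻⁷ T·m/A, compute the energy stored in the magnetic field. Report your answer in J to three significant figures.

U ≈ 5.94 J

L = μ₀μᵣN²A/(2πR) = (4π×10⁻⁷)(3430)(2080)²(4.830×10^-5)/(2π×0.166) = 0.8636 H.
U = ½LI² = ½(0.8636)(3.71)² = 5.943 J.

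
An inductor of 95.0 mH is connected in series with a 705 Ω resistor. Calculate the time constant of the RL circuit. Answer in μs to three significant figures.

τ = L/R = (9.500×10^-2 H)/(705 Ω) = 1.348×10^-4 s.

τ ≈ 135 μs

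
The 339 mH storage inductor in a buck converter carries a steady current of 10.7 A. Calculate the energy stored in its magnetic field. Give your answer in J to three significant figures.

U ≈ 19.4 J

Stored magnetic energy: U = ½LI².
U = ½(0.339 H)(10.7 A)² = 19.41 J.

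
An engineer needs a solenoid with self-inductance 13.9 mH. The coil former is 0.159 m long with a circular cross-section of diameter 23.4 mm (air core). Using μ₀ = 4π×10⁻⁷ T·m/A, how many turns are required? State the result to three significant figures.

A = π(d/2)² = π(1.170×10^-2 m)² = 4.301×10^-4 m².
From L = μ₀N²A/ℓ, N = √(Lℓ / (μ₀A)).
N = √[(1.390×10^-2)(0.159) / ((4π×10⁻⁷)×4.301×10^-4)] = √(4.090×10^6) ≈ 2022.3.

N ≈ 2020 turns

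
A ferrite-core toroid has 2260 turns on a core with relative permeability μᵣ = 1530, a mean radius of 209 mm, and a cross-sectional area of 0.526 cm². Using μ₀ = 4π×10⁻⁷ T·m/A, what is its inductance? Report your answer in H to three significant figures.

L ≈ 0.393 H

For a thin toroid, L = μ₀μᵣN²A/(2πR).
L = (4π×10⁻⁷)(1530)(2260)²(5.260×10^-5) / (2π×0.209 m) = 0.3933 H.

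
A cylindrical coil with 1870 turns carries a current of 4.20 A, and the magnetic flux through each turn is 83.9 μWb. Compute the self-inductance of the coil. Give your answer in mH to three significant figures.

L ≈ 37.4 mH

Self-inductance is defined by L = NΦ_B/I (flux linkage over current).
L = (1870)(8.390×10^-5 Wb)/(4.20 A) = 3.736×10^-2 H.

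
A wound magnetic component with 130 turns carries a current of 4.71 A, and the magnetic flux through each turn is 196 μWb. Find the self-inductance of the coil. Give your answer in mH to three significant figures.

L ≈ 5.41 mH

Self-inductance is defined by L = NΦ_B/I (flux linkage over current).
L = (130)(1.960×10^-4 Wb)/(4.71 A) = 5.410×10^-3 H.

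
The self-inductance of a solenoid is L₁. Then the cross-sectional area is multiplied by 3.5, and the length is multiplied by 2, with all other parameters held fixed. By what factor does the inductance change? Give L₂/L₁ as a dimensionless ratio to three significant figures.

For a solenoid, L ∝ μᵣN²A/ℓ.
L₂/L₁ = (3.5) × (2)^-1 = 1.75.

L₂/L₁ = 1.75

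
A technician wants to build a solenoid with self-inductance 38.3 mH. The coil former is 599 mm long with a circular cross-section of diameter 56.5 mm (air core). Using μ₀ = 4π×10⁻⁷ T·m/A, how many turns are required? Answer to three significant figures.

N ≈ 2700 turns

A = π(d/2)² = π(2.825×10^-2 m)² = 2.507×10^-3 m².
From L = μ₀N²A/ℓ, N = √(Lℓ / (μ₀A)).
N = √[(3.830×10^-2)(0.599) / ((4π×10⁻⁷)×2.507×10^-3)] = √(7.282×10^6) ≈ 2698.5.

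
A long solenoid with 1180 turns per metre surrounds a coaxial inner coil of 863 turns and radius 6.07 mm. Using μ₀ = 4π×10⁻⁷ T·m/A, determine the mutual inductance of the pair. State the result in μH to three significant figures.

The outer solenoid produces a uniform field B₁ = μ₀n₁I₁ across the inner coil,
so the flux linkage is N₂Φ = N₂B₁A₂ = μ₀n₁N₂A₂·I₁, giving M = μ₀n₁N₂A₂.
A₂ = πr² = π(6.070×10^-3 m)² = 1.158×10^-4 m².
M = (4π×10⁻⁷)(1180)(863)(1.158×10^-4) = 1.481×10^-4 H.

M ≈ 148 μH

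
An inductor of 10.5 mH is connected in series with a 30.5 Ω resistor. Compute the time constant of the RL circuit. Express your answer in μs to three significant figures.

τ ≈ 344 μs

τ = L/R = (1.050×10^-2 H)/(30.5 Ω) = 3.443×10^-4 s.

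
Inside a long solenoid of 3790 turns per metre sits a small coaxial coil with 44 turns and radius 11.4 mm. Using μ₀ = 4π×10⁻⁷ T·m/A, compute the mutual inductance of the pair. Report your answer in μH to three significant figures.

The outer solenoid produces a uniform field B₁ = μ₀n₁I₁ across the inner coil,
so the flux linkage is N₂Φ = N₂B₁A₂ = μ₀n₁N₂A₂·I₁, giving M = μ₀n₁N₂A₂.
A₂ = πr² = π(1.140×10^-2 m)² = 4.083×10^-4 m².
M = (4π×10⁻⁷)(3790)(44)(4.083×10^-4) = 8.556×10^-5 H.

M ≈ 85.6 μH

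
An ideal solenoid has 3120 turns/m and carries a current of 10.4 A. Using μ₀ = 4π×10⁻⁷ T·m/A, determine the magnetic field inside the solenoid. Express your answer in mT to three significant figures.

Inside a long solenoid, B = μ₀nI.
B = (4π×10⁻⁷)(3.120×10^3 m⁻¹)(10.4 A) = 4.078×10^-2 T.

B ≈ 40.8 mT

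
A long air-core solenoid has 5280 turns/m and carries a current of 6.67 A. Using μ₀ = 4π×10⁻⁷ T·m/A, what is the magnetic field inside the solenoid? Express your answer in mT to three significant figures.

Inside a long solenoid, B = μ₀nI.
B = (4π×10⁻⁷)(5.280×10^3 m⁻¹)(6.67 A) = 4.426×10^-2 T.

B ≈ 44.3 mT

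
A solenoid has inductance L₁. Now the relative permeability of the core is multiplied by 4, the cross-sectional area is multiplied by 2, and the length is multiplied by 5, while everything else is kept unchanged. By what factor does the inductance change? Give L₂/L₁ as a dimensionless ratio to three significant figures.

For a solenoid, L ∝ μᵣN²A/ℓ.
L₂/L₁ = (4) × (2) × (5)^-1 = 1.60.

L₂/L₁ = 1.60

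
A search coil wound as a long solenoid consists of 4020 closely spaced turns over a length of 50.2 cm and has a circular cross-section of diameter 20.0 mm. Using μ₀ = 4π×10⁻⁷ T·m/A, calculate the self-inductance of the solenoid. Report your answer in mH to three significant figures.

L ≈ 12.7 mH

A = π(d/2)² = π(1.000×10^-2 m)² = 3.142×10^-4 m².
For a long solenoid, L = μ₀N²A/ℓ.
L = (4π×10⁻⁷)(4020)²(3.142×10^-4)/(0.502 m) = 1.271×10^-2 H.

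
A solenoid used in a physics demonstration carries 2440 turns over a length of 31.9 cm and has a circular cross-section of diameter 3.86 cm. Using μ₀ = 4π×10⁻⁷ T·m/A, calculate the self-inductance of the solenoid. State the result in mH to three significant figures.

A = π(d/2)² = π(1.930×10^-2 m)² = 1.170×10^-3 m².
For a long solenoid, L = μ₀N²A/ℓ.
L = (4π×10⁻⁷)(2440)²(1.170×10^-3)/(0.319 m) = 2.7445×10^-2 H.

L ≈ 27.4 mH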